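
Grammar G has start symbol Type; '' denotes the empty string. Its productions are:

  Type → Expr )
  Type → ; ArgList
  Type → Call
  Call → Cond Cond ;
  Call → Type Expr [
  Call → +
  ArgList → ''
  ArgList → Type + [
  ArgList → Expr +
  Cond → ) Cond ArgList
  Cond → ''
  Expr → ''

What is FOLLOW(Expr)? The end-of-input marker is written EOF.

In Type → Expr ): add FIRST()) = { ) }.
In Call → Type Expr [: add FIRST([) = { [ }.
In ArgList → Expr +: add FIRST(+) = { + }.
Union: FOLLOW(Expr) = { ), +, [ }.

{ ), +, [ }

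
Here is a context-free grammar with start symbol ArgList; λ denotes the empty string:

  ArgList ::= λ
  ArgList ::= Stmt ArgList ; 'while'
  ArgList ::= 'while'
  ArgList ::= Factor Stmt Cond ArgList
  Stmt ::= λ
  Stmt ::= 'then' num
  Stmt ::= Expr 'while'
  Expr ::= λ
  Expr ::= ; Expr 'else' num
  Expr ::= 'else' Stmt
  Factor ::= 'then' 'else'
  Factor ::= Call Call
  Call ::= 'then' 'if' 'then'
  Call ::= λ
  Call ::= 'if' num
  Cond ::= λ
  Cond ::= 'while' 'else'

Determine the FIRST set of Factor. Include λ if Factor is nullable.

Factor ::= 'then' 'else' contributes {'then'}.
From Factor ::= Call Call: Call, Call nullable, take FIRST(Call) ∪ FIRST(Call) = { 'if', 'then' }; also λ since the whole RHS is nullable.
Union: FIRST(Factor) = { 'if', 'then', λ }.

{ 'if', 'then', λ }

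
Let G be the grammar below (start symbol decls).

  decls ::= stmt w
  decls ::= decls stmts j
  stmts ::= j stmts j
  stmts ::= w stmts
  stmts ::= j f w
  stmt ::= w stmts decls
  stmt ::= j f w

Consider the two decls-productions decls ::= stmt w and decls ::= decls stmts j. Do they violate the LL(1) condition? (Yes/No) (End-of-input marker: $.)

Yes

FIRST(stmt w) = { j, w } and FIRST(decls stmts j) = { j, w }.
Both contain j, so the two alternatives are not disjoint — LL(1) conflict.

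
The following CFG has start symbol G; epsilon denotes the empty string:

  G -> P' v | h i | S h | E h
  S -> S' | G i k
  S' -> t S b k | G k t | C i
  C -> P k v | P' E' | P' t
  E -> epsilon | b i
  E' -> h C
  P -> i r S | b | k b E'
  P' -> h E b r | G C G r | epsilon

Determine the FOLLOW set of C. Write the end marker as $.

In S' -> C i: add FIRST(i) = { i }.
In E' -> h C: C is at the end, add FOLLOW(E') = { b, h, i, k, t, v }.
In P' -> G C G r: add FIRST(G r) = { b, h, i, k, t, v }.
Union: FOLLOW(C) = { b, h, i, k, t, v }.

{ b, h, i, k, t, v }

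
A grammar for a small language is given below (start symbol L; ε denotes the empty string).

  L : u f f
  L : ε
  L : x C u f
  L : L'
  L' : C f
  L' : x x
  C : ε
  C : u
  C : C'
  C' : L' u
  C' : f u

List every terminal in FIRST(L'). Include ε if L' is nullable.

From L' : C f: C nullable, take FIRST(C) ∪ {f} = { f, u, x }.
L' : x x contributes {x}.
Union: FIRST(L') = { f, u, x }.

{ f, u, x }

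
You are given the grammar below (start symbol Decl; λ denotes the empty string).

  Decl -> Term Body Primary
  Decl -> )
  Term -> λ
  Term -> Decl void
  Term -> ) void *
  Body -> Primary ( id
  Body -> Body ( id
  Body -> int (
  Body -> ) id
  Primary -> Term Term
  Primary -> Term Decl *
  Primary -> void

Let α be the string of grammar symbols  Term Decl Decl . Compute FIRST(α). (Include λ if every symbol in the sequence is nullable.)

Add FIRST(Term)\{λ} = { (, ), int, void }; Term is nullable, continue.
Add FIRST(Decl) = { (, ), int, void }; Decl is not nullable, stop.

{ (, ), int, void }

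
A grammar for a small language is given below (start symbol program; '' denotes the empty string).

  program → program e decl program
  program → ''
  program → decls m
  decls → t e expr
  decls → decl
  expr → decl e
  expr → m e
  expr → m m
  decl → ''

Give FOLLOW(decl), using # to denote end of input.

{ #, e, m, t }

In program → program e decl program: add FIRST(program)\{''} = { e, m, t }.
  Since program is nullable, also add FOLLOW(program) = { #, e }.
In decls → decl: decl is at the end, add FOLLOW(decls) = { m }.
In expr → decl e: add FIRST(e) = { e }.
Union: FOLLOW(decl) = { #, e, m, t }.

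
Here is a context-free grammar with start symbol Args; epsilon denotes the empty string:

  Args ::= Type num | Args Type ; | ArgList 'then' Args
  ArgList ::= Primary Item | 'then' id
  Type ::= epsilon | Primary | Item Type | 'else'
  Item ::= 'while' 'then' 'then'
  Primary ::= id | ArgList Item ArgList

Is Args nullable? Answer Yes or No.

No

Nullable nonterminals: Type.
No production of Args has an RHS whose symbols are all nullable, so Args is not nullable.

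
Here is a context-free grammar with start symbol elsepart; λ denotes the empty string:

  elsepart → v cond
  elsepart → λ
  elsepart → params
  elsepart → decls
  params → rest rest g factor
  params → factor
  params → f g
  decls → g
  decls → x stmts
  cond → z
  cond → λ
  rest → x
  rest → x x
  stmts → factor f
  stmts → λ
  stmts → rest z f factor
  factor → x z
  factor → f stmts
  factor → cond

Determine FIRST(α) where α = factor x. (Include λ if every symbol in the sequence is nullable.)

Add FIRST(factor)\{λ} = { f, x, z }; factor is nullable, continue.
x is a terminal; add {x} and stop.

{ f, x, z }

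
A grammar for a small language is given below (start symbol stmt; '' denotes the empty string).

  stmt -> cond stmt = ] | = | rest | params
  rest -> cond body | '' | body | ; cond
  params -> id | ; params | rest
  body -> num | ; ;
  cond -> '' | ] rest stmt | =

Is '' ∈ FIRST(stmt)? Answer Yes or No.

stmt -> rest and each of rest is nullable, so stmt ⇒* ''.

Yes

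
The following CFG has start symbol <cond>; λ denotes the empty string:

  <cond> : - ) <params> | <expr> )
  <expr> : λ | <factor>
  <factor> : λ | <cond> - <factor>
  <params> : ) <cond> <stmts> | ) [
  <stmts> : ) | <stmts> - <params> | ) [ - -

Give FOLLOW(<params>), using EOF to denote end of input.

{ EOF, ), - }

In <cond> : - ) <params>: <params> is at the end, add FOLLOW(<cond>) = { EOF, ), - }.
In <stmts> : <stmts> - <params>: <params> is at the end, add FOLLOW(<stmts>) = { EOF, ), - }.
Union: FOLLOW(<params>) = { EOF, ), - }.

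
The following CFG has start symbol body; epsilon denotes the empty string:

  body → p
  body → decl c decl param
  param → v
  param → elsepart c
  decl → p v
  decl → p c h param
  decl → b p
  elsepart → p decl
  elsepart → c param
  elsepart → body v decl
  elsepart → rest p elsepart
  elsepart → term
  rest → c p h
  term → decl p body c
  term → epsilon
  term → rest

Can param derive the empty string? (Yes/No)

No

Nullable nonterminals: elsepart, term.
No production of param has an RHS whose symbols are all nullable, so param is not nullable.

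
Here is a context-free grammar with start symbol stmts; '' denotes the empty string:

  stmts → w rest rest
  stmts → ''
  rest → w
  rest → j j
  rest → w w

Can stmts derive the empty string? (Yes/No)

Yes

stmts has an ''-production, so stmts ⇒ ''.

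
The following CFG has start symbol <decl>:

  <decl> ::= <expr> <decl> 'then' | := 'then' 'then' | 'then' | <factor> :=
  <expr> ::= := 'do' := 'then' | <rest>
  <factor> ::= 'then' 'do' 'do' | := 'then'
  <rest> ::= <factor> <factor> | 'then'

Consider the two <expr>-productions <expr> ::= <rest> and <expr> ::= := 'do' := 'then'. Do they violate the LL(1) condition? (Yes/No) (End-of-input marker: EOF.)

FIRST(<rest>) = { 'then', := } and FIRST(:= 'do' := 'then') = { := }.
Both contain :=, so the two alternatives are not disjoint — LL(1) conflict.

Yes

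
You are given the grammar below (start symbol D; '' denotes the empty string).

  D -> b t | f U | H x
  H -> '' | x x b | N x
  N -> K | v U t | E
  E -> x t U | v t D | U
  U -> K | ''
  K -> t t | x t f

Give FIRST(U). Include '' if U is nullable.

{ t, x, '' }

From U -> K: add FIRST(K) = { t, x }.
U -> '' contributes ''.
Union: FIRST(U) = { t, x, '' }.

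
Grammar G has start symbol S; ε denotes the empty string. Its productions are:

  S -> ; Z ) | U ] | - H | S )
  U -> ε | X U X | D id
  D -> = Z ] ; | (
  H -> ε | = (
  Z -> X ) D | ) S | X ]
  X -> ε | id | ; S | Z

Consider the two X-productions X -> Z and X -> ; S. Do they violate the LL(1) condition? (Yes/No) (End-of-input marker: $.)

FIRST(Z) = { ), ;, ], id } and FIRST(; S) = { ; }.
Both contain ;, so the two alternatives are not disjoint — LL(1) conflict.

Yes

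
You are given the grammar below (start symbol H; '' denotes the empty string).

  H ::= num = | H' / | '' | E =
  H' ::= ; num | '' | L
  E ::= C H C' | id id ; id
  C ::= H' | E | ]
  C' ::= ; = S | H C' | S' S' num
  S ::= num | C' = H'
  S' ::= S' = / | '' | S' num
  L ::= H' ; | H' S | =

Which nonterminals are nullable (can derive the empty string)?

Directly nullable (have an ''-production): H, H', S'.
C ::= H' with every symbol nullable, so C is nullable.
No other nonterminal has a production whose RHS symbols are all nullable.

{ C, H, H', S' }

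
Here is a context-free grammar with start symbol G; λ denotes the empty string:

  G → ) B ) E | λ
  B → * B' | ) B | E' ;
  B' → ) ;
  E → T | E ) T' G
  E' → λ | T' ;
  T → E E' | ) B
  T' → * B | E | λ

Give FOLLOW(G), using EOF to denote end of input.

G is the start symbol, so EOF ∈ FOLLOW(G).
In E → E ) T' G: G is at the end, add FOLLOW(E) = { EOF, ), *, ; }.
Union: FOLLOW(G) = { EOF, ), *, ; }.

{ EOF, ), *, ; }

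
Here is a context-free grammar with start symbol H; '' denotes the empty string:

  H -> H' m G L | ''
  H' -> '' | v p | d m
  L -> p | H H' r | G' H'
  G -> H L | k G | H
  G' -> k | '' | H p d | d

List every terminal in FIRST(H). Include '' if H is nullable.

From H -> H' m G L: H' nullable, take FIRST(H') ∪ {m} = { d, m, v }.
H -> '' contributes ''.
Union: FIRST(H) = { d, m, v, '' }.

{ d, m, v, '' }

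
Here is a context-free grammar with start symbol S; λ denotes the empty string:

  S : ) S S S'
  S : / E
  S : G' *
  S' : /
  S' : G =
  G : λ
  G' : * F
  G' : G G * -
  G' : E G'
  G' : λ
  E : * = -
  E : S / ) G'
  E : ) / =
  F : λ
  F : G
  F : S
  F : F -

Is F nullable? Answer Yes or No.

Yes

F has an λ-production, so F ⇒ λ.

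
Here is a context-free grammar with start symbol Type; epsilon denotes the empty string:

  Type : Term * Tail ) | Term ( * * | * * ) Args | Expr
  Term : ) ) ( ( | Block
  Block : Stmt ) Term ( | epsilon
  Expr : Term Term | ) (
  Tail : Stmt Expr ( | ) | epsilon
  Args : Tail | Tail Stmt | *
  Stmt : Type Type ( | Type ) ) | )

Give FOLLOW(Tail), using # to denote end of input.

{ #, (, ), * }

In Type : Term * Tail ): add FIRST()) = { ) }.
In Args : Tail: Tail is at the end, add FOLLOW(Args) = { #, (, ), * }.
In Args : Tail Stmt: add FIRST(Stmt) = { (, ), * }.
Union: FOLLOW(Tail) = { #, (, ), * }.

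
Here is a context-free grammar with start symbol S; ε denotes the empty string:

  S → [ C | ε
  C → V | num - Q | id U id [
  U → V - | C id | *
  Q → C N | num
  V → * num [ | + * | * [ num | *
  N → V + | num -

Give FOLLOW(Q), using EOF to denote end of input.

{ EOF, *, +, id, num }

In C → num - Q: Q is at the end, add FOLLOW(C) = { EOF, *, +, id, num }.
Union: FOLLOW(Q) = { EOF, *, +, id, num }.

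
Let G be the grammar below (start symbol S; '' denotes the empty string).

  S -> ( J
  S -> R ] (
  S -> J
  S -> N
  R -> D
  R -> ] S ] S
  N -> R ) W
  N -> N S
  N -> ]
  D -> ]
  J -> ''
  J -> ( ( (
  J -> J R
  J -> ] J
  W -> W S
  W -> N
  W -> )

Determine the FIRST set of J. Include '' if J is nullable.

J -> '' contributes ''.
J -> ( ( ( contributes {(}.
From J -> J R: J nullable, take FIRST(J) ∪ FIRST(R) = { (, ] }.
J -> ] J contributes {]}.
Union: FIRST(J) = { (, ], '' }.

{ (, ], '' }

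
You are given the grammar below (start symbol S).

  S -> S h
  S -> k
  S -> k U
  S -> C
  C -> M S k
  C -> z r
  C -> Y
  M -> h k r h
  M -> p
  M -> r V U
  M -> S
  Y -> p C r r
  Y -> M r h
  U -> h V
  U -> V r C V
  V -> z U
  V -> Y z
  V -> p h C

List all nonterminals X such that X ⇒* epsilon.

No nonterminal has an empty production or an RHS whose symbols are all nullable.

{ } (none)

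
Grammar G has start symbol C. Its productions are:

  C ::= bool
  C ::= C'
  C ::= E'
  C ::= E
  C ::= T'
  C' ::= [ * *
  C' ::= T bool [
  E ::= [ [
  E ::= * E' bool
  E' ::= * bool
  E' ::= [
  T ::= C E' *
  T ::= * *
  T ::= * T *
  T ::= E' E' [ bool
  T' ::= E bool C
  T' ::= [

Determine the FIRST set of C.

C ::= bool contributes {bool}.
From C ::= C': add FIRST(C') = { *, [, bool }.
From C ::= E': add FIRST(E') = { *, [ }.
From C ::= E: add FIRST(E) = { *, [ }.
From C ::= T': add FIRST(T') = { *, [ }.
Union: FIRST(C) = { *, [, bool }.

{ *, [, bool }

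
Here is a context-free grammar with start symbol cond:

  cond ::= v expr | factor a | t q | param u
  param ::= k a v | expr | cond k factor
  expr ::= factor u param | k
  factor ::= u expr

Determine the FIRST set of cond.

cond ::= v expr contributes {v}.
From cond ::= factor a: add FIRST(factor) = { u }.
cond ::= t q contributes {t}.
From cond ::= param u: add FIRST(param) = { k, t, u, v }.
Union: FIRST(cond) = { k, t, u, v }.

{ k, t, u, v }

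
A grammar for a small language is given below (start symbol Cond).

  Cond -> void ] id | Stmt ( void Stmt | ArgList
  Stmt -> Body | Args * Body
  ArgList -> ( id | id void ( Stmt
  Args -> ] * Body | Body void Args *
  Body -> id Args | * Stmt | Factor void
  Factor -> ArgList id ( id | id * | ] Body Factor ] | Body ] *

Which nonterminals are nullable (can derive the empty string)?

{ } (none)

No nonterminal has an empty production or an RHS whose symbols are all nullable.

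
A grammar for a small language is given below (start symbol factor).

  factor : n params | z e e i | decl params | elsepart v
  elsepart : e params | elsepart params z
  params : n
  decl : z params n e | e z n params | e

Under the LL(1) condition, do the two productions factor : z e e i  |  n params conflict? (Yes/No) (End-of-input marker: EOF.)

No

FIRST(z e e i) = { z } and FIRST(n params) = { n }.
The FIRST sets are disjoint and neither alternative is nullable — no conflict.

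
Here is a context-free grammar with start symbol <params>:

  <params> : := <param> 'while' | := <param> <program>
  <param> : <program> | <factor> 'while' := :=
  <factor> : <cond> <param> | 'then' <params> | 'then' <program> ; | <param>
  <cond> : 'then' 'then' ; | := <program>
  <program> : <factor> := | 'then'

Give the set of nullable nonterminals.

{ } (none)

No nonterminal has an empty production or an RHS whose symbols are all nullable.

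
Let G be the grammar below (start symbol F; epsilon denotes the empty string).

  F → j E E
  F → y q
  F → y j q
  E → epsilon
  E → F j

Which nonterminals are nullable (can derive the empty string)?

Directly nullable (have an epsilon-production): E.
No other nonterminal has a production whose RHS symbols are all nullable.

{ E }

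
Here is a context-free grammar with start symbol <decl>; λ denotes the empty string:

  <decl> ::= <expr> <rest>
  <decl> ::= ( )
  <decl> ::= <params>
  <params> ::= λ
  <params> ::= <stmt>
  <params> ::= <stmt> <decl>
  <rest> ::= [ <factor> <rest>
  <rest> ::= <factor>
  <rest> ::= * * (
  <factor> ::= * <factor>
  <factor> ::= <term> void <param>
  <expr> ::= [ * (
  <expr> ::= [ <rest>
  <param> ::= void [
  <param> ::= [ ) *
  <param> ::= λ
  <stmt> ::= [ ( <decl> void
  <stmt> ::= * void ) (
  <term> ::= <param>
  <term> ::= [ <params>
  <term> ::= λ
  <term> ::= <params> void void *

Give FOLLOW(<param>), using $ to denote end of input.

In <factor> ::= <term> void <param>: <param> is at the end, add FOLLOW(<factor>) = { $, *, [, void }.
In <term> ::= <param>: <param> is at the end, add FOLLOW(<term>) = { void }.
Union: FOLLOW(<param>) = { $, *, [, void }.

{ $, *, [, void }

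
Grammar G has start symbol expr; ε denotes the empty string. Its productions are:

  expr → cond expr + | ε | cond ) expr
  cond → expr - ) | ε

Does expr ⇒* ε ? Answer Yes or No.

Yes

expr has an ε-production, so expr ⇒ ε.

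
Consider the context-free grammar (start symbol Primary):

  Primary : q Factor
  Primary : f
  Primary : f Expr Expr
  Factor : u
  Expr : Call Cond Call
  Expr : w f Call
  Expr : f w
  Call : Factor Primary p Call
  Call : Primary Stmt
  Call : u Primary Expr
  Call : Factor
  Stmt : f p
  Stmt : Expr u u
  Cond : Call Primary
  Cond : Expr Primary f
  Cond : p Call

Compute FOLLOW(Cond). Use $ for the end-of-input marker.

{ f, q, u }

In Expr : Call Cond Call: add FIRST(Call) = { f, q, u }.
Union: FOLLOW(Cond) = { f, q, u }.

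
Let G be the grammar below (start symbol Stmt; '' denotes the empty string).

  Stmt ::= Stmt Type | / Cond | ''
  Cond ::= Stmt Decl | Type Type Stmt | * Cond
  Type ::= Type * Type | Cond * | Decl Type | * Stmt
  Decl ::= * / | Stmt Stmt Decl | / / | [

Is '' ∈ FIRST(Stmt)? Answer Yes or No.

Yes

Stmt has an ''-production, so Stmt ⇒ ''.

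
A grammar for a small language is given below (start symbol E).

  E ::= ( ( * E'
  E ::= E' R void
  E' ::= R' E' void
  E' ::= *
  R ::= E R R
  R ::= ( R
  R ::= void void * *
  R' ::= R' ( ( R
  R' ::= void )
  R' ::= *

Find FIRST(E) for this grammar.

E ::= ( ( * E' contributes {(}.
From E ::= E' R void: add FIRST(E') = { *, void }.
Union: FIRST(E) = { (, *, void }.

{ (, *, void }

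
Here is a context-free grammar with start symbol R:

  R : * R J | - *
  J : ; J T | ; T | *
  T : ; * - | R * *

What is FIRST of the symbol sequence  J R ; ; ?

{ *, ; }

Add FIRST(J) = { *, ; }; J is not nullable, stop.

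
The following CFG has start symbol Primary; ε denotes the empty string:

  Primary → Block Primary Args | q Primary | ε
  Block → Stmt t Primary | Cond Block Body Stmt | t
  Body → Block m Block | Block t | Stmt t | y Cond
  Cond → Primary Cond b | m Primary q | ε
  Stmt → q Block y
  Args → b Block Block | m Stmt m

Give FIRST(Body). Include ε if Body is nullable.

{ b, m, q, t, y }

From Body → Block m Block: add FIRST(Block) = { b, m, q, t }.
From Body → Block t: add FIRST(Block) = { b, m, q, t }.
From Body → Stmt t: add FIRST(Stmt) = { q }.
Body → y Cond contributes {y}.
Union: FIRST(Body) = { b, m, q, t, y }.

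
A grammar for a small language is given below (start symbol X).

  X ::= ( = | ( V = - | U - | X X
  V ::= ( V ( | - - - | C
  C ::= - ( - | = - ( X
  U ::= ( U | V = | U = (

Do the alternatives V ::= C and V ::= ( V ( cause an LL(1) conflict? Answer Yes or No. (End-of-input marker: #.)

FIRST(C) = { -, = } and FIRST(( V () = { ( }.
The FIRST sets are disjoint and neither alternative is nullable — no conflict.

No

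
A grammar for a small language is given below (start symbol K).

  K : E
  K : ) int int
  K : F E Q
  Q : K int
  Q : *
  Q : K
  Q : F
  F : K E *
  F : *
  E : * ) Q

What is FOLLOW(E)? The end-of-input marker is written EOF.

{ EOF, ), *, int }

In K : E: E is at the end, add FOLLOW(K) = { EOF, ), *, int }.
In K : F E Q: add FIRST(Q) = { ), * }.
In F : K E *: add FIRST(*) = { * }.
Union: FOLLOW(E) = { EOF, ), *, int }.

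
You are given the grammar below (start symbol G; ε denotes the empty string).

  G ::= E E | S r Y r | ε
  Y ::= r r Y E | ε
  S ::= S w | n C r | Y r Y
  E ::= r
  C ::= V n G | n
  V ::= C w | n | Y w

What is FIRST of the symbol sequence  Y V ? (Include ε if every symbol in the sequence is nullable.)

Add FIRST(Y)\{ε} = { r }; Y is nullable, continue.
Add FIRST(V) = { n, r, w }; V is not nullable, stop.

{ n, r, w }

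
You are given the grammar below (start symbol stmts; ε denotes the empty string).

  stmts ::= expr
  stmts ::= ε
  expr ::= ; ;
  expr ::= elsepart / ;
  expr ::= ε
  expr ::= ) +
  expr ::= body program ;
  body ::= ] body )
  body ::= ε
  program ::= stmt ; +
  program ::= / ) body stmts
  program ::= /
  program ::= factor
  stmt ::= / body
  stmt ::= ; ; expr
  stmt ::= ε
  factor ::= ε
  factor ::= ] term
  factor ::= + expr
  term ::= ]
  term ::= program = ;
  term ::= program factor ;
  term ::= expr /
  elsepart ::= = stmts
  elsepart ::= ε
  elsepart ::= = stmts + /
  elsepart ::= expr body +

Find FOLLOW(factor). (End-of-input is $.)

{ +, ;, =, ] }

In program ::= factor: factor is at the end, add FOLLOW(program) = { +, ;, =, ] }.
In term ::= program factor ;: add FIRST(;) = { ; }.
Union: FOLLOW(factor) = { +, ;, =, ] }.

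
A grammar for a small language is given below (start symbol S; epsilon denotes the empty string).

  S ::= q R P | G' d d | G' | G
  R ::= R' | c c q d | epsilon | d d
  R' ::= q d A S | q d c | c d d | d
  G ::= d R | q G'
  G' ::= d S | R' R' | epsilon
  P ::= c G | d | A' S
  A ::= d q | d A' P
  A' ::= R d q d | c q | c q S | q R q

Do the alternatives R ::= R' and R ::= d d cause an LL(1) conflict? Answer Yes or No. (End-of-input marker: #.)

FIRST(R') = { c, d, q } and FIRST(d d) = { d }.
Both contain d, so the two alternatives are not disjoint — LL(1) conflict.

Yes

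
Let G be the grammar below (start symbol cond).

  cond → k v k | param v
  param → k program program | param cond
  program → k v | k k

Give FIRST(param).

param → k program program contributes {k}.
From param → param cond: add FIRST(param) = { k }.
Union: FIRST(param) = { k }.

{ k }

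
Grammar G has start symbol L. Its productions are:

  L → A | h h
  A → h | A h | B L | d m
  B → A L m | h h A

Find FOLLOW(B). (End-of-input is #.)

{ d, h }

In A → B L: add FIRST(L) = { d, h }.
Union: FOLLOW(B) = { d, h }.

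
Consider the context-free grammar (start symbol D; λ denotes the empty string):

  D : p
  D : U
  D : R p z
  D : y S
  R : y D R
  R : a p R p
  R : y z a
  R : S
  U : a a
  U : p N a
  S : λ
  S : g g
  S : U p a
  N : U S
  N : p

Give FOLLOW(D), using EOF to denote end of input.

{ EOF, a, g, p, y }

D is the start symbol, so EOF ∈ FOLLOW(D).
In R : y D R: add FIRST(R)\{λ} = { a, g, p, y }.
  Since R is nullable, also add FOLLOW(R) = { p }.
Union: FOLLOW(D) = { EOF, a, g, p, y }.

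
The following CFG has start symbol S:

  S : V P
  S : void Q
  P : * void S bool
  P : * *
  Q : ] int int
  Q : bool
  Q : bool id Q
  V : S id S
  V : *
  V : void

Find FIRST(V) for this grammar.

{ *, void }

From V : S id S: add FIRST(S) = { *, void }.
V : * contributes {*}.
V : void contributes {void}.
Union: FIRST(V) = { *, void }.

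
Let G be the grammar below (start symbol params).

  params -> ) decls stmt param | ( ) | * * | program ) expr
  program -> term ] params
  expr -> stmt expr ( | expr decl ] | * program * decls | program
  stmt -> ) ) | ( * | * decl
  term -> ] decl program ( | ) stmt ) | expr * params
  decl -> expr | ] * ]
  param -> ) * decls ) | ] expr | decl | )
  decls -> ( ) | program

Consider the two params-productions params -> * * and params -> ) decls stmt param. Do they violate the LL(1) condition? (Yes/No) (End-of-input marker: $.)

FIRST(* *) = { * } and FIRST() decls stmt param) = { ) }.
The FIRST sets are disjoint and neither alternative is nullable — no conflict.

No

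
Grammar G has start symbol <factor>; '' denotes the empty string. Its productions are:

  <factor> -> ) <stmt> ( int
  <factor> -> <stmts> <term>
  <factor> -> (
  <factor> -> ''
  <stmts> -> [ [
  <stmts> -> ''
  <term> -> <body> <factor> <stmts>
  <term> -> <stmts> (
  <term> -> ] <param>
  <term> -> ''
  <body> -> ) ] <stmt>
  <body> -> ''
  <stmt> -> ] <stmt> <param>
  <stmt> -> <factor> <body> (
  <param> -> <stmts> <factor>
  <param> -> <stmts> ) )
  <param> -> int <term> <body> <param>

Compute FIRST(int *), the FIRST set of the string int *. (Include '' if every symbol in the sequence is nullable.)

int is a terminal; add {int} and stop.

{ int }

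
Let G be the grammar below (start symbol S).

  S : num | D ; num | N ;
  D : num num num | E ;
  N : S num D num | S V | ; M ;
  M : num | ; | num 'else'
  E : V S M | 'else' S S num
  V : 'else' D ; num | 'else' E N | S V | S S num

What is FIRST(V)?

{ 'else', ;, num }

V : 'else' D ; num contributes {'else'}.
V : 'else' E N contributes {'else'}.
From V : S V: add FIRST(S) = { 'else', ;, num }.
From V : S S num: add FIRST(S) = { 'else', ;, num }.
Union: FIRST(V) = { 'else', ;, num }.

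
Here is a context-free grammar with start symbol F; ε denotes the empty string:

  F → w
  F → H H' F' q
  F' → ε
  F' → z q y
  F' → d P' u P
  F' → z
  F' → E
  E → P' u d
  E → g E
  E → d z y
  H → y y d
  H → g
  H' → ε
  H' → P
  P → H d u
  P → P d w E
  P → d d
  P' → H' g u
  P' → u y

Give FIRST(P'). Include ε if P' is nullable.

{ d, g, u, y }

From P' → H' g u: H' nullable, take FIRST(H') ∪ {g} = { d, g, y }.
P' → u y contributes {u}.
Union: FIRST(P') = { d, g, u, y }.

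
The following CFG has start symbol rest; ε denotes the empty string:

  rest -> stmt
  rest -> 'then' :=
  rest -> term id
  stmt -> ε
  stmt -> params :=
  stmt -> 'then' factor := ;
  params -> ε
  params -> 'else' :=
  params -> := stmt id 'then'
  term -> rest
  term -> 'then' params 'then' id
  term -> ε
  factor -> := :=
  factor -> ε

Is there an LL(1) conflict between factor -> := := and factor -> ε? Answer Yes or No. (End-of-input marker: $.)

Yes

FIRST(:= :=) = { := } and FIRST(ε) = { ε }.
The second alternative is nullable and FOLLOW(factor) = { := } shares := with FIRST of the first — conflict.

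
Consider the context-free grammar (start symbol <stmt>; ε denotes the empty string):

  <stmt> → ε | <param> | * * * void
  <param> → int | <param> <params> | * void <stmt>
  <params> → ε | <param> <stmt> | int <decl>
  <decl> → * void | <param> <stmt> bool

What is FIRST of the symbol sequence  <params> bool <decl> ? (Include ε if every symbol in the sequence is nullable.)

{ *, bool, int }

Add FIRST(<params>)\{ε} = { *, int }; <params> is nullable, continue.
bool is a terminal; add {bool} and stop.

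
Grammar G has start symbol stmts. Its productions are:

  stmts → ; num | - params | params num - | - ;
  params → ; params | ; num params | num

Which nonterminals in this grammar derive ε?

No nonterminal has an empty production or an RHS whose symbols are all nullable.

{ } (none)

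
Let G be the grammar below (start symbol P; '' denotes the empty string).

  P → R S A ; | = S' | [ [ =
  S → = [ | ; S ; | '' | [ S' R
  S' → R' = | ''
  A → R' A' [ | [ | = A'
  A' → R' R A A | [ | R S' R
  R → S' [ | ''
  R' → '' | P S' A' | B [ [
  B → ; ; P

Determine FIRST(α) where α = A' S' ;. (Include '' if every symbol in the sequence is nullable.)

Add FIRST(A')\{''} = { ;, =, [ }; A' is nullable, continue.
Add FIRST(S')\{''} = { ;, =, [ }; S' is nullable, continue.
; is a terminal; add {;} and stop.

{ ;, =, [ }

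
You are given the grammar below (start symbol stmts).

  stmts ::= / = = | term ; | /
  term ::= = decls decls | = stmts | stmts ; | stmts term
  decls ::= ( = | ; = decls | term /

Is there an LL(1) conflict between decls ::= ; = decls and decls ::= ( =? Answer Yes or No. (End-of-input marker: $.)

No

FIRST(; = decls) = { ; } and FIRST(( =) = { ( }.
The FIRST sets are disjoint and neither alternative is nullable — no conflict.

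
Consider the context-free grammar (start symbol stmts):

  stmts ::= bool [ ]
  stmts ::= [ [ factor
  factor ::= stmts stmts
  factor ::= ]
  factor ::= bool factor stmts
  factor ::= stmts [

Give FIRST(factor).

{ [, ], bool }

From factor ::= stmts stmts: add FIRST(stmts) = { [, bool }.
factor ::= ] contributes {]}.
factor ::= bool factor stmts contributes {bool}.
From factor ::= stmts [: add FIRST(stmts) = { [, bool }.
Union: FIRST(factor) = { [, ], bool }.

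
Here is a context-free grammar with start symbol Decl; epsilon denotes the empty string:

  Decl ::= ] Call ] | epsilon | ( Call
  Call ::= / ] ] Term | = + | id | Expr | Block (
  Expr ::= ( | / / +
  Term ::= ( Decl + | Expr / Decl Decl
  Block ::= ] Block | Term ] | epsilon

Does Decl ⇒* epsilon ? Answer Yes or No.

Yes

Decl has an epsilon-production, so Decl ⇒ epsilon.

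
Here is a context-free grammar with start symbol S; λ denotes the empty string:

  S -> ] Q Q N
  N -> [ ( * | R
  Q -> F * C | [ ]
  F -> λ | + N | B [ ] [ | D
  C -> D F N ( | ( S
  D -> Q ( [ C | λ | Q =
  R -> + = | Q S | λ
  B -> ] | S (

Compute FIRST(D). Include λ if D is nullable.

From D -> Q ( [ C: add FIRST(Q) = { *, +, [, ] }.
D -> λ contributes λ.
From D -> Q =: add FIRST(Q) = { *, +, [, ] }.
Union: FIRST(D) = { *, +, [, ], λ }.

{ *, +, [, ], λ }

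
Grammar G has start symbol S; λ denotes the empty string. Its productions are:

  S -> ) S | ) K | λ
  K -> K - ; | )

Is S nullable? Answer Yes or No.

S has an λ-production, so S ⇒ λ.

Yes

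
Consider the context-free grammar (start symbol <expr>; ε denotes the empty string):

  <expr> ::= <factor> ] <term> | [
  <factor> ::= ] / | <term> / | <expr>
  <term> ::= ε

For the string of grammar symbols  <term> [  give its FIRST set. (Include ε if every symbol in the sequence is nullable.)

Add FIRST(<term>)\{ε} = {  }; <term> is nullable, continue.
[ is a terminal; add {[} and stop.

{ [ }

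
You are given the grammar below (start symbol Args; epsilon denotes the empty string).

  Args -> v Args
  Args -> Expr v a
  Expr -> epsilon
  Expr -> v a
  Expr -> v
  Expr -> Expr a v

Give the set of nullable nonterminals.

{ Expr }

Directly nullable (have an epsilon-production): Expr.
No other nonterminal has a production whose RHS symbols are all nullable.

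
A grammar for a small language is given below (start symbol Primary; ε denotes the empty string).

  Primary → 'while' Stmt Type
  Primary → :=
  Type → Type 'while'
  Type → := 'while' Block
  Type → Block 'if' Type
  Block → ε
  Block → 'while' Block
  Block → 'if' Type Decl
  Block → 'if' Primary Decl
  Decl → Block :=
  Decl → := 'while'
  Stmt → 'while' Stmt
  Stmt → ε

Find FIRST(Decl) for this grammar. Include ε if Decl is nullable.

From Decl → Block :=: Block nullable, take FIRST(Block) ∪ {:=} = { 'if', 'while', := }.
Decl → := 'while' contributes {:=}.
Union: FIRST(Decl) = { 'if', 'while', := }.

{ 'if', 'while', := }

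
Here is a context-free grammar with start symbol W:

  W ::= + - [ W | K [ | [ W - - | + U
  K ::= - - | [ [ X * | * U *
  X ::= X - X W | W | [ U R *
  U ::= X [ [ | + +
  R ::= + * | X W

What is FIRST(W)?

W ::= + - [ W contributes {+}.
From W ::= K [: add FIRST(K) = { *, -, [ }.
W ::= [ W - - contributes {[}.
W ::= + U contributes {+}.
Union: FIRST(W) = { *, +, -, [ }.

{ *, +, -, [ }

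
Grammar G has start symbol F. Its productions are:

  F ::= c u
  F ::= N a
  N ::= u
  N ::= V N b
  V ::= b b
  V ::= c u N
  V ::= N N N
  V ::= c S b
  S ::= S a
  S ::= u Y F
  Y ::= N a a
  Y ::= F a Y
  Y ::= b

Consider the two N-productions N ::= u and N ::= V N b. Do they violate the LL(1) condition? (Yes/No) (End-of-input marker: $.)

Yes

FIRST(u) = { u } and FIRST(V N b) = { b, c, u }.
Both contain u, so the two alternatives are not disjoint — LL(1) conflict.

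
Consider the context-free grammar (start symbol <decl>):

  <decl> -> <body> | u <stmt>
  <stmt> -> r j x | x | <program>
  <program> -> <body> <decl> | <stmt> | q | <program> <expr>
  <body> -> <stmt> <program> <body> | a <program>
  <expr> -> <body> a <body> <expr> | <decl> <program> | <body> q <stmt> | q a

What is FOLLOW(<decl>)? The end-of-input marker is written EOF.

<decl> is the start symbol, so EOF ∈ FOLLOW(<decl>).
In <program> -> <body> <decl>: <decl> is at the end, add FOLLOW(<program>) = { EOF, a, q, r, u, x }.
In <expr> -> <decl> <program>: add FIRST(<program>) = { a, q, r, x }.
Union: FOLLOW(<decl>) = { EOF, a, q, r, u, x }.

{ EOF, a, q, r, u, x }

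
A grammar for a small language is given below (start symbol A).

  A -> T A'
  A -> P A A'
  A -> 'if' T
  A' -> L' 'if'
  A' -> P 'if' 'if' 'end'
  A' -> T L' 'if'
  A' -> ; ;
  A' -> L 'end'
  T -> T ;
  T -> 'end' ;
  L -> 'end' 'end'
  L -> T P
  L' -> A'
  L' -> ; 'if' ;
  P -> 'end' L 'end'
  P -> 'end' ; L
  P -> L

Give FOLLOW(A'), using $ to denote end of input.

{ $, 'end', 'if', ; }

In A -> T A': A' is at the end, add FOLLOW(A) = { $, 'end', ; }.
In A -> P A A': A' is at the end, add FOLLOW(A) = { $, 'end', ; }.
In L' -> A': A' is at the end, add FOLLOW(L') = { 'if' }.
Union: FOLLOW(A') = { $, 'end', 'if', ; }.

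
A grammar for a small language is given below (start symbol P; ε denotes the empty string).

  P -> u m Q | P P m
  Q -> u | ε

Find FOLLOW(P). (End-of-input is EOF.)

{ EOF, m, u }

P is the start symbol, so EOF ∈ FOLLOW(P).
In P -> P P m: add FIRST(P m) = { u }.
In P -> P P m: add FIRST(m) = { m }.
Union: FOLLOW(P) = { EOF, m, u }.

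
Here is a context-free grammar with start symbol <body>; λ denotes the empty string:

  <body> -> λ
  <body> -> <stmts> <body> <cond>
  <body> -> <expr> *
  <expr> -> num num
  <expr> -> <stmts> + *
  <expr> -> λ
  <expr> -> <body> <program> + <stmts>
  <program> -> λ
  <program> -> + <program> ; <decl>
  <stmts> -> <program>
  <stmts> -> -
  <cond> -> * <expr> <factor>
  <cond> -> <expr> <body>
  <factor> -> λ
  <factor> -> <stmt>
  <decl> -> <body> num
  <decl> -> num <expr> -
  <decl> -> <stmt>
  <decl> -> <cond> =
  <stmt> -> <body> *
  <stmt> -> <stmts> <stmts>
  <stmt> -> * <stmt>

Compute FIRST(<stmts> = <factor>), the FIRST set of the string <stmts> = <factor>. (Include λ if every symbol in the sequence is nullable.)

{ +, -, = }

Add FIRST(<stmts>)\{λ} = { +, - }; <stmts> is nullable, continue.
= is a terminal; add {=} and stop.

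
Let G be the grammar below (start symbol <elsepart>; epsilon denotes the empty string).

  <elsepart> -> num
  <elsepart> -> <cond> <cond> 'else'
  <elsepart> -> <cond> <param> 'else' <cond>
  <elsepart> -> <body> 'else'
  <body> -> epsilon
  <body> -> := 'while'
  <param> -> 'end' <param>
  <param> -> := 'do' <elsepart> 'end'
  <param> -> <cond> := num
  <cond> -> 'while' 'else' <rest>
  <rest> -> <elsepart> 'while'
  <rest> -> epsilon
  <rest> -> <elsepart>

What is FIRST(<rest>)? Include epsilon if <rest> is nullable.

From <rest> -> <elsepart> 'while': add FIRST(<elsepart>) = { 'else', 'while', :=, num }.
<rest> -> epsilon contributes epsilon.
From <rest> -> <elsepart>: add FIRST(<elsepart>) = { 'else', 'while', :=, num }.
Union: FIRST(<rest>) = { 'else', 'while', :=, num, epsilon }.

{ 'else', 'while', :=, num, epsilon }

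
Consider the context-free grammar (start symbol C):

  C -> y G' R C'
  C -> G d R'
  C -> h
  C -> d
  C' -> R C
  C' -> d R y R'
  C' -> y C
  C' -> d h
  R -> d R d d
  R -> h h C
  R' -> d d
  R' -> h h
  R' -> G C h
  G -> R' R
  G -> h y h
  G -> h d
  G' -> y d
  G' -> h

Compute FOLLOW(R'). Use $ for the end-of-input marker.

{ $, d, h, y }

In C -> G d R': R' is at the end, add FOLLOW(C) = { $, d, h, y }.
In C' -> d R y R': R' is at the end, add FOLLOW(C') = { $, d, h, y }.
In G -> R' R: add FIRST(R) = { d, h }.
Union: FOLLOW(R') = { $, d, h, y }.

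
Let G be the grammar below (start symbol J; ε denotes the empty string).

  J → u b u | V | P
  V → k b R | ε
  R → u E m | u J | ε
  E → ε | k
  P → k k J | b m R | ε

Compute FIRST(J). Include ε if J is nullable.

J → u b u contributes {u}.
From J → V: add FIRST(V) = { k, ε } (including ε since V is nullable).
From J → P: add FIRST(P) = { b, k, ε } (including ε since P is nullable).
Union: FIRST(J) = { b, k, u, ε }.

{ b, k, u, ε }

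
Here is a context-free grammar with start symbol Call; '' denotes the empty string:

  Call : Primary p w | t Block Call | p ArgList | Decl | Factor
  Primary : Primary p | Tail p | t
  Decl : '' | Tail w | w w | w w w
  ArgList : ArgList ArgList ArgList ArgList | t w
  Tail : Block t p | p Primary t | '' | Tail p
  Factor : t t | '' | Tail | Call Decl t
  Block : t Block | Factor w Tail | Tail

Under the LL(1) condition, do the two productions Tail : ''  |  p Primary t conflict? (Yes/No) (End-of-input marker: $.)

Yes

FIRST('') = { '' } and FIRST(p Primary t) = { p }.
The first alternative is nullable and FOLLOW(Tail) = { $, p, t, w } shares p with FIRST of the second — conflict.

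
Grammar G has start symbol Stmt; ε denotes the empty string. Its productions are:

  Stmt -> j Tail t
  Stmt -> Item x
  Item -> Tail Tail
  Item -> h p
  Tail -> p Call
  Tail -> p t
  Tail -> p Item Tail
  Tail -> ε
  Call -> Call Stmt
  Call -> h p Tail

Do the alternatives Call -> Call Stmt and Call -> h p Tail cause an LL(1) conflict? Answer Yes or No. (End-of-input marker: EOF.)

FIRST(Call Stmt) = { h } and FIRST(h p Tail) = { h }.
Both contain h, so the two alternatives are not disjoint — LL(1) conflict.

Yes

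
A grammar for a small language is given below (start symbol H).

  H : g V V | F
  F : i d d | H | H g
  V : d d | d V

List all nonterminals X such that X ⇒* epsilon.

{ } (none)

No nonterminal has an empty production or an RHS whose symbols are all nullable.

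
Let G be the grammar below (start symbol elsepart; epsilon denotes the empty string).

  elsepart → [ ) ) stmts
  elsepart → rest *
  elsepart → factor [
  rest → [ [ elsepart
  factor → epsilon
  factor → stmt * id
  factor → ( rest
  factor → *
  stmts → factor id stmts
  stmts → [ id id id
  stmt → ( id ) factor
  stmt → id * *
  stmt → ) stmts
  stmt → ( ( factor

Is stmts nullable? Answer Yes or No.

No

Nullable nonterminals: factor.
No production of stmts has an RHS whose symbols are all nullable, so stmts is not nullable.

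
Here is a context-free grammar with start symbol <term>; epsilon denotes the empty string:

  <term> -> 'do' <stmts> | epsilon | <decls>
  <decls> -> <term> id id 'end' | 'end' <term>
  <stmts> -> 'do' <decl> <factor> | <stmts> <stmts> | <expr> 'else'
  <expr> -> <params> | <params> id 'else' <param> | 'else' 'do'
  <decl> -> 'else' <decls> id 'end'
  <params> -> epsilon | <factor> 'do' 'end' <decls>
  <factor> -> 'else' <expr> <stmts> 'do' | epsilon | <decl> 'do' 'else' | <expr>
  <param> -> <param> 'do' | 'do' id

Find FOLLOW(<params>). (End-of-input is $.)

In <expr> -> <params>: <params> is at the end, add FOLLOW(<expr>) = { $, 'do', 'else', id }.
In <expr> -> <params> id 'else' <param>: add FIRST(id 'else' <param>) = { id }.
Union: FOLLOW(<params>) = { $, 'do', 'else', id }.

{ $, 'do', 'else', id }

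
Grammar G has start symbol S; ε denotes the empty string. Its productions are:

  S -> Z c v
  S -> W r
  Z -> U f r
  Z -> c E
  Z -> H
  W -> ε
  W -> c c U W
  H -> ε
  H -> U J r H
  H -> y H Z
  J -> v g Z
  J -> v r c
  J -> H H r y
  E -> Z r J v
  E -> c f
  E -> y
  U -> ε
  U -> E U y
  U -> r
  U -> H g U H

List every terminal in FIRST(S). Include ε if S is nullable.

From S -> Z c v: Z nullable, take FIRST(Z) ∪ {c} = { c, f, g, r, v, y }.
From S -> W r: W nullable, take FIRST(W) ∪ {r} = { c, r }.
Union: FIRST(S) = { c, f, g, r, v, y }.

{ c, f, g, r, v, y }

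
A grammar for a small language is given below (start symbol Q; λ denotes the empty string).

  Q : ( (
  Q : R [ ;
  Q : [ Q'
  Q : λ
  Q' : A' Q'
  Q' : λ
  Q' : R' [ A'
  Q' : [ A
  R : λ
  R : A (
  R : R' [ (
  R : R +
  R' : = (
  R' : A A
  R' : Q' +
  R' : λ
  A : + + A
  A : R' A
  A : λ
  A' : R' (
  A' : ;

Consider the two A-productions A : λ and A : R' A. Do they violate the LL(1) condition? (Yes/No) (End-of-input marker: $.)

Yes

FIRST(λ) = { λ } and FIRST(R' A) = { (, +, ;, =, [, λ }.
Both alternatives are nullable, violating the LL(1) condition.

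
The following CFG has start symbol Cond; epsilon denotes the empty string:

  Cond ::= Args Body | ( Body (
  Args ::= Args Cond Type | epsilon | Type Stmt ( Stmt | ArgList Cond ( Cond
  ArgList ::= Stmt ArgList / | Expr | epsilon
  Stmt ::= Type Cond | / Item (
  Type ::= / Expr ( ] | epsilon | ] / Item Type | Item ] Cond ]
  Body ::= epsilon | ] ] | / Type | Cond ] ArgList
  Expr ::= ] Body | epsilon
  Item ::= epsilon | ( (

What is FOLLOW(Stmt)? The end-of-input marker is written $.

In Args ::= Type Stmt ( Stmt: add FIRST(( Stmt) = { ( }.
In Args ::= Type Stmt ( Stmt: Stmt is at the end, add FOLLOW(Args) = { $, (, /, ] }.
In ArgList ::= Stmt ArgList /: add FIRST(ArgList /) = { (, /, ] }.
Union: FOLLOW(Stmt) = { $, (, /, ] }.

{ $, (, /, ] }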